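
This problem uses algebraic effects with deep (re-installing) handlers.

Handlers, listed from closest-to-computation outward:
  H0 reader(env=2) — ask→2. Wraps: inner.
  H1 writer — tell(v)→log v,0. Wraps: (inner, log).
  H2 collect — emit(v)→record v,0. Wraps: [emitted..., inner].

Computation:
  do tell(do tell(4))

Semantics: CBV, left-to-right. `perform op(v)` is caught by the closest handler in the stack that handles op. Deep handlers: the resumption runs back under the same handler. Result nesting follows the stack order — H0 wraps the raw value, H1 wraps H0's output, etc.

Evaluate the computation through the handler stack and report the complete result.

Working:
tell(4) @ H1 ⇒ log+=4
tell(0) @ H1 ⇒ log+=0
H0 returns 0
H1 returns (0, (4, 0))
H2 returns [(0, (4, 0))]
= [(0, (4, 0))]

Answer: [(0, (4, 0))]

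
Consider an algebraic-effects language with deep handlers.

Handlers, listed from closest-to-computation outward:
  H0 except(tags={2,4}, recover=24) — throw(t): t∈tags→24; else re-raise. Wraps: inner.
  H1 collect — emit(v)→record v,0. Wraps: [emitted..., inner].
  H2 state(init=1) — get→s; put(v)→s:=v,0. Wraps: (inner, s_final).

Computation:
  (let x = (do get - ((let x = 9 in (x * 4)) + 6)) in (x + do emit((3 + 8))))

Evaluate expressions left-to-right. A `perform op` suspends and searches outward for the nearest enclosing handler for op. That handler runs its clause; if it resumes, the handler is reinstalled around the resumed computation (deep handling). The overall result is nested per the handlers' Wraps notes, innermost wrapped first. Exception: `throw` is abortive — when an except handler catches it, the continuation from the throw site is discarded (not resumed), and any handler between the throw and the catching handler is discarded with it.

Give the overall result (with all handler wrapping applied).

Answer: ([11, -41], 1)

Step-by-step:
get @ H2 ⇒ 1
emit(11) @ H1 ⇒ out+=11
H0 returns -41
H1 returns [11, -41]
H2 returns ([11, -41], 1)
= ([11, -41], 1)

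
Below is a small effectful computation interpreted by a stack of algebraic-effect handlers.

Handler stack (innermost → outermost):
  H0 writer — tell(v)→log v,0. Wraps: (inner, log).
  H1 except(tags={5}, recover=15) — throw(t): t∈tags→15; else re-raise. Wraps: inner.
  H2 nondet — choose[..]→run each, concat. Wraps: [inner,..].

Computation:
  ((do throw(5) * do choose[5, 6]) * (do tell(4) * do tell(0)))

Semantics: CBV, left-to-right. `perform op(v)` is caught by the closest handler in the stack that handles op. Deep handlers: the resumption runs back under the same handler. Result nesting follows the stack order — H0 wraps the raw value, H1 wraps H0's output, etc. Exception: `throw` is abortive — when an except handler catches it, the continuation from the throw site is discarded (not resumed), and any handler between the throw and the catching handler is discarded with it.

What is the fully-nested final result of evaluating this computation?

Working:
throw(5) @ H1 caught ⇒ 15
H2 returns [15]
= [15]

Answer: [15]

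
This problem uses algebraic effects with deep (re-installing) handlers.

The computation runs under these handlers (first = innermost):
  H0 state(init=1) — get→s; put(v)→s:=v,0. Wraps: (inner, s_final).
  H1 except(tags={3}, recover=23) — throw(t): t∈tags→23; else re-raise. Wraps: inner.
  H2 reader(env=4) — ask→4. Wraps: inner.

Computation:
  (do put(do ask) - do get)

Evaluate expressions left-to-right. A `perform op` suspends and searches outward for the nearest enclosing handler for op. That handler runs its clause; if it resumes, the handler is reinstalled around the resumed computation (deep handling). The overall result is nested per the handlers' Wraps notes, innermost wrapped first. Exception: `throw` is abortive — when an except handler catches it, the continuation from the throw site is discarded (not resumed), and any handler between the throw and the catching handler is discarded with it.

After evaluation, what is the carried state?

Answer: 4

Evaluation trace:
ask @ H2 ⇒ 4
put(4) @ H0 ⇒ s:=4
get @ H0 ⇒ 4
H0 returns (-4, 4)
H1 returns (-4, 4)
H2 returns (-4, 4)
= (-4, 4)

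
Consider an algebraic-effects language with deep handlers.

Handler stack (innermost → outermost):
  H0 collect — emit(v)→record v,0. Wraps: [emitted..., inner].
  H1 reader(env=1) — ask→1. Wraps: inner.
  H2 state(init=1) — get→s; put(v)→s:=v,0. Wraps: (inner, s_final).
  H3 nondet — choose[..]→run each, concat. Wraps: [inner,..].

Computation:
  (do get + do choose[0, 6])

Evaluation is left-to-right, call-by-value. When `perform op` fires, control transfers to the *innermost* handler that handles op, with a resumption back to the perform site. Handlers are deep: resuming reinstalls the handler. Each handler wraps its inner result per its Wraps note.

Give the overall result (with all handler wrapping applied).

Step-by-step:
get @ H2 ⇒ 1
choose[0, 6] @ H3
  branch[0] choose=0:
    H0 returns [1]
    H1 returns [1]
    H2 returns ([1], 1)
    H3 returns [([1], 1)]
  branch[1] choose=6:
    H0 returns [7]
    H1 returns [7]
    H2 returns ([7], 1)
    H3 returns [([7], 1)]
= [([1], 1), ([7], 1)]

Answer: [([1], 1), ([7], 1)]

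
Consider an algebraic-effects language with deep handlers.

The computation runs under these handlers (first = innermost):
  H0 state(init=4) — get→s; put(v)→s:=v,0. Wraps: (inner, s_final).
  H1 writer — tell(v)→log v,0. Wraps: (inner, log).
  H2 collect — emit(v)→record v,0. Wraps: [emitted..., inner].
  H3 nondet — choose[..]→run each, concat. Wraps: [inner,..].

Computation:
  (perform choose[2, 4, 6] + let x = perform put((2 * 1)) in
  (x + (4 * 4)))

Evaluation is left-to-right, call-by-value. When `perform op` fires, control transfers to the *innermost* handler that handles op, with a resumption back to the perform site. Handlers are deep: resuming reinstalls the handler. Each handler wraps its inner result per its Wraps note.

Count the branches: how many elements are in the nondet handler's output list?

Answer: 3

Working:
choose[2, 4, 6] @ H3
  branch[0] choose=2:
    put(2) @ H0 ⇒ s:=2
    H0 returns (18, 2)
    H1 returns ((18, 2), ())
    H2 returns [((18, 2), ())]
    H3 returns [[((18, 2), ())]]
  branch[1] choose=4:
    put(2) @ H0 ⇒ s:=2
    H0 returns (20, 2)
    H1 returns ((20, 2), ())
    H2 returns [((20, 2), ())]
    H3 returns [[((20, 2), ())]]
  branch[2] choose=6:
    put(2) @ H0 ⇒ s:=2
    H0 returns (22, 2)
    H1 returns ((22, 2), ())
    H2 returns [((22, 2), ())]
    H3 returns [[((22, 2), ())]]
= [[((18, 2), ())], [((20, 2), ())], [((22, 2), ())]]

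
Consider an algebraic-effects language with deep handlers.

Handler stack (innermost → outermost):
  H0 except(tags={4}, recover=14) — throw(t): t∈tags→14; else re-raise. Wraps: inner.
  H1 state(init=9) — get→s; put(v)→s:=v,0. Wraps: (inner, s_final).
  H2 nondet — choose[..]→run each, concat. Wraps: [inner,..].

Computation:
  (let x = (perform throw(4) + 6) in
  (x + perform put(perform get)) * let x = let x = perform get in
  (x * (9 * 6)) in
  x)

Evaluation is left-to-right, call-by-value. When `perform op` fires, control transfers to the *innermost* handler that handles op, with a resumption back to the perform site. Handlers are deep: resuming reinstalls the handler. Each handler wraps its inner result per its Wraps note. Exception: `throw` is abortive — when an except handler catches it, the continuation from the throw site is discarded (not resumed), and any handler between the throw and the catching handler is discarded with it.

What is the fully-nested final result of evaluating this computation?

Evaluation trace:
throw(4) @ H0 caught ⇒ 14
H1 returns (14, 9)
H2 returns [(14, 9)]
= [(14, 9)]

Answer: [(14, 9)]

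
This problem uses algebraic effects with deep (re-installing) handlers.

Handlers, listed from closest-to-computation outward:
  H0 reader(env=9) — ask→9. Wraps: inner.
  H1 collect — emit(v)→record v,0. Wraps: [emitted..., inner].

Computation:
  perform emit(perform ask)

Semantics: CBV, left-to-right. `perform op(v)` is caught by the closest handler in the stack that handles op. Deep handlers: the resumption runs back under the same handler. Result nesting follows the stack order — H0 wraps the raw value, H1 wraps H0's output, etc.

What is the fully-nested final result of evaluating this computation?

Step-by-step:
ask @ H0 ⇒ 9
emit(9) @ H1 ⇒ out+=9
H0 returns 0
H1 returns [9, 0]
= [9, 0]

Answer: [9, 0]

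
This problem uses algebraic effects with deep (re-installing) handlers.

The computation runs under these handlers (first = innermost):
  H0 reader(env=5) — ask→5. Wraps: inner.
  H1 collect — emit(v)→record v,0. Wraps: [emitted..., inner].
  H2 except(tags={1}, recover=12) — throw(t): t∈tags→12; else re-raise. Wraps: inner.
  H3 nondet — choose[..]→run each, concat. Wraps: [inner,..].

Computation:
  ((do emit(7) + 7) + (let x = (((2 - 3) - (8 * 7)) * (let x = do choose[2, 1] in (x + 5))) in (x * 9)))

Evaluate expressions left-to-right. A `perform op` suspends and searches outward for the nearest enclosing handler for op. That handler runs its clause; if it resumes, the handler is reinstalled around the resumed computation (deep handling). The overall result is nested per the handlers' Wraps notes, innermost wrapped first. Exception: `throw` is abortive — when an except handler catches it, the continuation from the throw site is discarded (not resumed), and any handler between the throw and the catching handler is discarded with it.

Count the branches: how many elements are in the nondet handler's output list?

Working:
emit(7) @ H1 ⇒ out+=7
choose[2, 1] @ H3
  branch[0] choose=2:
    H0 returns -3584
    H1 returns [7, -3584]
    H2 returns [7, -3584]
    H3 returns [[7, -3584]]
  branch[1] choose=1:
    H0 returns -3071
    H1 returns [7, -3071]
    H2 returns [7, -3071]
    H3 returns [[7, -3071]]
= [[7, -3584], [7, -3071]]

Answer: 2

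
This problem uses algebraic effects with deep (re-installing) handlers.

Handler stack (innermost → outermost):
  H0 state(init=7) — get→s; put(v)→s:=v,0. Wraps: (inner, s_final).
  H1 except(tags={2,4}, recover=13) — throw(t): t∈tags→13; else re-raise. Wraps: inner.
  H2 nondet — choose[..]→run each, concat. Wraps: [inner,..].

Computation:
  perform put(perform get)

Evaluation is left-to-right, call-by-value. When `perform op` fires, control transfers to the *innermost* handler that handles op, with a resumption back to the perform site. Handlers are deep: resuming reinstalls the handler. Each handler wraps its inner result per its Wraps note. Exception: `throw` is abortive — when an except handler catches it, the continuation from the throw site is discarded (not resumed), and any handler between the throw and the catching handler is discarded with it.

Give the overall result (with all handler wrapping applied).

Working:
get @ H0 ⇒ 7
put(7) @ H0 ⇒ s:=7
H0 returns (0, 7)
H1 returns (0, 7)
H2 returns [(0, 7)]
= [(0, 7)]

Answer: [(0, 7)]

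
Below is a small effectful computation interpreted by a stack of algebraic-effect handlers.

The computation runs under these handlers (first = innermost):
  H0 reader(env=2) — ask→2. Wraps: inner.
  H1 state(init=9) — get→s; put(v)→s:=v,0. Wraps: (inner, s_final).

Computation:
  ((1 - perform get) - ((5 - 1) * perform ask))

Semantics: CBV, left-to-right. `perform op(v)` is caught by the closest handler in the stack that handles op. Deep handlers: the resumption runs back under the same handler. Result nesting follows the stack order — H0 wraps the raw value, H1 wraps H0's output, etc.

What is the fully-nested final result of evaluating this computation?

Answer: (-16, 9)

Evaluation trace:
get @ H1 ⇒ 9
ask @ H0 ⇒ 2
H0 returns -16
H1 returns (-16, 9)
= (-16, 9)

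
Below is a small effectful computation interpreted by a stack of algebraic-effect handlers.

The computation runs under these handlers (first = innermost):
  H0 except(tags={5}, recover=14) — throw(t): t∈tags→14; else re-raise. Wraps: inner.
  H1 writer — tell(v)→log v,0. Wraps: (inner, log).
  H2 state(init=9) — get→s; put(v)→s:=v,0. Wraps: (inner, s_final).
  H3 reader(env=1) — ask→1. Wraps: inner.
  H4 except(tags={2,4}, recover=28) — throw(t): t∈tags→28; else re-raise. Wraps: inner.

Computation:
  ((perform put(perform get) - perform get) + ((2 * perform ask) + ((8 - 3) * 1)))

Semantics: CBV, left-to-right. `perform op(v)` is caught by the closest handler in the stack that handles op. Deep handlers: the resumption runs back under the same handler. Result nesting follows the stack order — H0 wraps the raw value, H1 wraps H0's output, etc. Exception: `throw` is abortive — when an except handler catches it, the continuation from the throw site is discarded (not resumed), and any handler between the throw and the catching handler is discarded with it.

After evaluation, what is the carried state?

Answer: 9

Evaluation trace:
get @ H2 ⇒ 9
put(9) @ H2 ⇒ s:=9
get @ H2 ⇒ 9
ask @ H3 ⇒ 1
H0 returns -2
H1 returns (-2, ())
H2 returns ((-2, ()), 9)
H3 returns ((-2, ()), 9)
H4 returns ((-2, ()), 9)
= ((-2, ()), 9)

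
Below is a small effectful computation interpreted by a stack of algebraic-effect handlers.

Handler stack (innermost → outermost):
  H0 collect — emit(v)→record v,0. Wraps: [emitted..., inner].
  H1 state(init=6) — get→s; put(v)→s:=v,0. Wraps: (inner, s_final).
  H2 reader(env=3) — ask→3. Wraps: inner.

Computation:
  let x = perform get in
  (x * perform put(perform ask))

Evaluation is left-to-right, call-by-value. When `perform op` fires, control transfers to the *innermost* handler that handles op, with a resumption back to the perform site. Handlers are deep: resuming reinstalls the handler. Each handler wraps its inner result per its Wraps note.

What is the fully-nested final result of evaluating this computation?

Evaluation trace:
get @ H1 ⇒ 6
ask @ H2 ⇒ 3
put(3) @ H1 ⇒ s:=3
H0 returns [0]
H1 returns ([0], 3)
H2 returns ([0], 3)
= ([0], 3)

Answer: ([0], 3)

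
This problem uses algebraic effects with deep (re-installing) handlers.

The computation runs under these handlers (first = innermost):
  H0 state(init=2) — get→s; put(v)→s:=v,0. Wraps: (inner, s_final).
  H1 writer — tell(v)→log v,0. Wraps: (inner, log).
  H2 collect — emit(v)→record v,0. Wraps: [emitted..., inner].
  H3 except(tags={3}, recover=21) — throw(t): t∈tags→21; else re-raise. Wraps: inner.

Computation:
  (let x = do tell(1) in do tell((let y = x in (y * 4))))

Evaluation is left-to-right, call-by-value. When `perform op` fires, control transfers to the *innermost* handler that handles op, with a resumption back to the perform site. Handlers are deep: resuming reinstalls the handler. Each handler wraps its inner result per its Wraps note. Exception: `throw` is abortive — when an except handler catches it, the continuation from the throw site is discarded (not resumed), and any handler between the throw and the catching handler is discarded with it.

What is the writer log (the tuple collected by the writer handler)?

Answer: (1, 0)

Working:
tell(1) @ H1 ⇒ log+=1
tell(0) @ H1 ⇒ log+=0
H0 returns (0, 2)
H1 returns ((0, 2), (1, 0))
H2 returns [((0, 2), (1, 0))]
H3 returns [((0, 2), (1, 0))]
= [((0, 2), (1, 0))]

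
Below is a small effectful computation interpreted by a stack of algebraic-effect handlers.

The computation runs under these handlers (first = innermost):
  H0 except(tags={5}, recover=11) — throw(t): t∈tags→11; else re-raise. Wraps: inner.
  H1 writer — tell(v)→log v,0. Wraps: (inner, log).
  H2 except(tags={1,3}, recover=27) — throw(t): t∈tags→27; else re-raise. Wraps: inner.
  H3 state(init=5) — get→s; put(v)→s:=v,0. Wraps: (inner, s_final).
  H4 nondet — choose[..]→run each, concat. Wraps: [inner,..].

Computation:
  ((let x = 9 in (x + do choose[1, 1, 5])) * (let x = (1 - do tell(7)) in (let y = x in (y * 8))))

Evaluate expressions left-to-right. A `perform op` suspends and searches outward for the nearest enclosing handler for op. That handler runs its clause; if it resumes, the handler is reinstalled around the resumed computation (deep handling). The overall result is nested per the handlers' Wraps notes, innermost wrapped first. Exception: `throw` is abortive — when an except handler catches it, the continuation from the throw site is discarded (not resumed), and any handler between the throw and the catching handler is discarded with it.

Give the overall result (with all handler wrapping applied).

Answer: [((80, (7)), 5), ((80, (7)), 5), ((112, (7)), 5)]

Step-by-step:
choose[1, 1, 5] @ H4
  branch[0] choose=1:
    tell(7) @ H1 ⇒ log+=7
    H0 returns 80
    H1 returns (80, (7))
    H2 returns (80, (7))
    H3 returns ((80, (7)), 5)
    H4 returns [((80, (7)), 5)]
  branch[1] choose=1:
    tell(7) @ H1 ⇒ log+=7
    H0 returns 80
    H1 returns (80, (7))
    H2 returns (80, (7))
    H3 returns ((80, (7)), 5)
    H4 returns [((80, (7)), 5)]
  branch[2] choose=5:
    tell(7) @ H1 ⇒ log+=7
    H0 returns 112
    H1 returns (112, (7))
    H2 returns (112, (7))
    H3 returns ((112, (7)), 5)
    H4 returns [((112, (7)), 5)]
= [((80, (7)), 5), ((80, (7)), 5), ((112, (7)), 5)]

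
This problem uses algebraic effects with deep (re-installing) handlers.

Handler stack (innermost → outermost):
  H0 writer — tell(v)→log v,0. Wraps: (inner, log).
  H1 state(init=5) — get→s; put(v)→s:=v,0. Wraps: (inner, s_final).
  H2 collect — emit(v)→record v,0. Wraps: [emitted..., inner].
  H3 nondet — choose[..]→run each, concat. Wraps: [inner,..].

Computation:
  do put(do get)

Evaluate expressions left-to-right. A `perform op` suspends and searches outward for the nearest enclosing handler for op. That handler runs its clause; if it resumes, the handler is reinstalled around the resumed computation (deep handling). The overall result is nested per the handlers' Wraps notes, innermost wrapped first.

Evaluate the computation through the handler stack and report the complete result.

Working:
get @ H1 ⇒ 5
put(5) @ H1 ⇒ s:=5
H0 returns (0, ())
H1 returns ((0, ()), 5)
H2 returns [((0, ()), 5)]
H3 returns [[((0, ()), 5)]]
= [[((0, ()), 5)]]

Answer: [[((0, ()), 5)]]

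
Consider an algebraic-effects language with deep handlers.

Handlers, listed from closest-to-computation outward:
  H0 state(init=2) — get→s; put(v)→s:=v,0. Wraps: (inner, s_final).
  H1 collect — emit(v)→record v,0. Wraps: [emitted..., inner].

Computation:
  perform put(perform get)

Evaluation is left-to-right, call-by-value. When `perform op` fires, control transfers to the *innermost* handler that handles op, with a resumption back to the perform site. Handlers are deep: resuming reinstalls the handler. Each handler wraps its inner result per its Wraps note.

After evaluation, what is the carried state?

Evaluation trace:
get @ H0 ⇒ 2
put(2) @ H0 ⇒ s:=2
H0 returns (0, 2)
H1 returns [(0, 2)]
= [(0, 2)]

Answer: 2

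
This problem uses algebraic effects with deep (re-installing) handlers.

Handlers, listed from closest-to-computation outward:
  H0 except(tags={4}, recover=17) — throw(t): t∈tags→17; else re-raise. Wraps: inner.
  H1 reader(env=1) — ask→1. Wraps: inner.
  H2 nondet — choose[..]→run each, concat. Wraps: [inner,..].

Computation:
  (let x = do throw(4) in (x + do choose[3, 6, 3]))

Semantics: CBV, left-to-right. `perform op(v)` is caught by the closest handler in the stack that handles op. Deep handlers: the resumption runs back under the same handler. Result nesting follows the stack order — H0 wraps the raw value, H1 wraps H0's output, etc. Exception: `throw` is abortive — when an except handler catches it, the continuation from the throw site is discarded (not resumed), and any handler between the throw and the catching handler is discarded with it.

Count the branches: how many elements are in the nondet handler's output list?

Answer: 1

Evaluation trace:
throw(4) @ H0 caught ⇒ 17
H1 returns 17
H2 returns [17]
= [17]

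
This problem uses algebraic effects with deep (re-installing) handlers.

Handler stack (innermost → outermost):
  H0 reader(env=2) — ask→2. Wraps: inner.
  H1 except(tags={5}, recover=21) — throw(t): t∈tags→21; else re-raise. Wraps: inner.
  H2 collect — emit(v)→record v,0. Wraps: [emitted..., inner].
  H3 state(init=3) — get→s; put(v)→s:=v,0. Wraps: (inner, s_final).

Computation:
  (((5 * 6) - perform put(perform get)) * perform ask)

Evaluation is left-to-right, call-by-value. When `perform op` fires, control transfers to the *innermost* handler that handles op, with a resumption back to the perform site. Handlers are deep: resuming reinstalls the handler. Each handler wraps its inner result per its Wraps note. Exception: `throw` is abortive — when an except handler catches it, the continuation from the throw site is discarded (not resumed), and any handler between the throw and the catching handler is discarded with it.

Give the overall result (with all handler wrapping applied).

Working:
get @ H3 ⇒ 3
put(3) @ H3 ⇒ s:=3
ask @ H0 ⇒ 2
H0 returns 60
H1 returns 60
H2 returns [60]
H3 returns ([60], 3)
= ([60], 3)

Answer: ([60], 3)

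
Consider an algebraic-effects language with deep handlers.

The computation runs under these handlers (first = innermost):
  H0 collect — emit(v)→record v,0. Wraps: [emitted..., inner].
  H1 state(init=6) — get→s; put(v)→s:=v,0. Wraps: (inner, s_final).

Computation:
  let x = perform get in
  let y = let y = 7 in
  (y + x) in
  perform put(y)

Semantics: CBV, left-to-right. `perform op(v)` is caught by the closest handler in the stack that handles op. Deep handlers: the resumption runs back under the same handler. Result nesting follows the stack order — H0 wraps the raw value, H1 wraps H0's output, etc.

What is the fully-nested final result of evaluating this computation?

Working:
get @ H1 ⇒ 6
put(13) @ H1 ⇒ s:=13
H0 returns [0]
H1 returns ([0], 13)
= ([0], 13)

Answer: ([0], 13)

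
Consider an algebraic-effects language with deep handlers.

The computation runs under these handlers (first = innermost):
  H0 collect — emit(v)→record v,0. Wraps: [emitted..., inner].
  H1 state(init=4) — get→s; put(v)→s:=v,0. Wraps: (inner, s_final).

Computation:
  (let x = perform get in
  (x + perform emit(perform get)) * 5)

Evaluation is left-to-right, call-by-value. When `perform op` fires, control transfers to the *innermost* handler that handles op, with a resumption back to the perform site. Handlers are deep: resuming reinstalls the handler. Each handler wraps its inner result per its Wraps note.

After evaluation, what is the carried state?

Step-by-step:
get @ H1 ⇒ 4
get @ H1 ⇒ 4
emit(4) @ H0 ⇒ out+=4
H0 returns [4, 20]
H1 returns ([4, 20], 4)
= ([4, 20], 4)

Answer: 4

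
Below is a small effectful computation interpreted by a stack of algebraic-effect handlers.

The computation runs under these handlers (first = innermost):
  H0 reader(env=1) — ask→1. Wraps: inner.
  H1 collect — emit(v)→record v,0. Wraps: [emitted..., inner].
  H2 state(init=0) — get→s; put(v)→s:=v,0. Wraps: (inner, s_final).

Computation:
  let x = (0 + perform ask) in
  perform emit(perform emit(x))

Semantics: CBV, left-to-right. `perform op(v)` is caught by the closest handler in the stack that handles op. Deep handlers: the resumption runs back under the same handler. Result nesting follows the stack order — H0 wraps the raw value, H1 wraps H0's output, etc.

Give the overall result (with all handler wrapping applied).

Working:
ask @ H0 ⇒ 1
emit(1) @ H1 ⇒ out+=1
emit(0) @ H1 ⇒ out+=0
H0 returns 0
H1 returns [1, 0, 0]
H2 returns ([1, 0, 0], 0)
= ([1, 0, 0], 0)

Answer: ([1, 0, 0], 0)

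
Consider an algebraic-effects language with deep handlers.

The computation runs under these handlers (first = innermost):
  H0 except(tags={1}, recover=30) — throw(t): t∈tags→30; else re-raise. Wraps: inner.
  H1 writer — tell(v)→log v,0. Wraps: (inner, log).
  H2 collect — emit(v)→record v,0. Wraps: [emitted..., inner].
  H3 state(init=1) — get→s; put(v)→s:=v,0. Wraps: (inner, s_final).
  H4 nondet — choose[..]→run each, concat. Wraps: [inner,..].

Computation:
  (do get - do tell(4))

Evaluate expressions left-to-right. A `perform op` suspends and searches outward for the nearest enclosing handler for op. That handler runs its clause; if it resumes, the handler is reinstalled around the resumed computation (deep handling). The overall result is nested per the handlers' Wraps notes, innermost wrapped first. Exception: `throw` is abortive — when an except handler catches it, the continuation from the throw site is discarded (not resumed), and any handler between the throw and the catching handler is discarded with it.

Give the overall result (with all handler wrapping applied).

Answer: [([(1, (4))], 1)]

Evaluation trace:
get @ H3 ⇒ 1
tell(4) @ H1 ⇒ log+=4
H0 returns 1
H1 returns (1, (4))
H2 returns [(1, (4))]
H3 returns ([(1, (4))], 1)
H4 returns [([(1, (4))], 1)]
= [([(1, (4))], 1)]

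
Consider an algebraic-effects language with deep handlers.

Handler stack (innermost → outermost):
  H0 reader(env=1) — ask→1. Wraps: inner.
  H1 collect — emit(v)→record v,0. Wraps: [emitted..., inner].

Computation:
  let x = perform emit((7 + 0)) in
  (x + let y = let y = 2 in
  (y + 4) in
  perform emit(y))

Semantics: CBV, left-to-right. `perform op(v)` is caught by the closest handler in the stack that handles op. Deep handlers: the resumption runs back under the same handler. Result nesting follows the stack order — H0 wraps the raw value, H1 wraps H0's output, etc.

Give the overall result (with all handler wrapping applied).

Working:
emit(7) @ H1 ⇒ out+=7
emit(6) @ H1 ⇒ out+=6
H0 returns 0
H1 returns [7, 6, 0]
= [7, 6, 0]

Answer: [7, 6, 0]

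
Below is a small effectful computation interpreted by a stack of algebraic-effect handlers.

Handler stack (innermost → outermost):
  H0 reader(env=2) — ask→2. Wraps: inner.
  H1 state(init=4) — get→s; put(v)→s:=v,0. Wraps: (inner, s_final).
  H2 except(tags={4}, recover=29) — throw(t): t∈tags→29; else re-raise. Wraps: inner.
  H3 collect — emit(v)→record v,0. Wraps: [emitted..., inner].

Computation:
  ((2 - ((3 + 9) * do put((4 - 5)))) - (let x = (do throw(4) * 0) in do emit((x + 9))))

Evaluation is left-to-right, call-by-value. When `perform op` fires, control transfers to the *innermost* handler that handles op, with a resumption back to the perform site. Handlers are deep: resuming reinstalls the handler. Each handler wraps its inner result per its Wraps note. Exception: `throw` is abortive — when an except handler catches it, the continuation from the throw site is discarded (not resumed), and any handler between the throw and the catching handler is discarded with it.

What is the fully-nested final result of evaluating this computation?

Answer: [29]

Working:
put(-1) @ H1 ⇒ s:=-1
throw(4) @ H2 caught ⇒ 29
H3 returns [29]
= [29]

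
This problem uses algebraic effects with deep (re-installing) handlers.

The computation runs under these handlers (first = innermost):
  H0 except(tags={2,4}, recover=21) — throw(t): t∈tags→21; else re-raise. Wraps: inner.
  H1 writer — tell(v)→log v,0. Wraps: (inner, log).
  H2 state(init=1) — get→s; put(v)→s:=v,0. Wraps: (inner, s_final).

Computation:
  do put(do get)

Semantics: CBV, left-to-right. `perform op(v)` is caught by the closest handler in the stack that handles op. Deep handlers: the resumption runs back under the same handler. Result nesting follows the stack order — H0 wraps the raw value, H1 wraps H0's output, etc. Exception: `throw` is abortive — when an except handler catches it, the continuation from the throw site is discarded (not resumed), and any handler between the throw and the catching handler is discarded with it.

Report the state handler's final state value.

Answer: 1

Working:
get @ H2 ⇒ 1
put(1) @ H2 ⇒ s:=1
H0 returns 0
H1 returns (0, ())
H2 returns ((0, ()), 1)
= ((0, ()), 1)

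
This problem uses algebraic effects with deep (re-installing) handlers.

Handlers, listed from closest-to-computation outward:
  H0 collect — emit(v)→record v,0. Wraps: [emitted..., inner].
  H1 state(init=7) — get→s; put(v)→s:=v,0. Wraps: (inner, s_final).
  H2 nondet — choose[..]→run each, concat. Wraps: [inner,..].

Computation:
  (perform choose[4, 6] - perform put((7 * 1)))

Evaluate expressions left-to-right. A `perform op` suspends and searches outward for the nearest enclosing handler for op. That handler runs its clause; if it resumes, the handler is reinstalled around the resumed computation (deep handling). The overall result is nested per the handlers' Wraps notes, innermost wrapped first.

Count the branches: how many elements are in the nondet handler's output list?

Answer: 2

Working:
choose[4, 6] @ H2
  branch[0] choose=4:
    put(7) @ H1 ⇒ s:=7
    H0 returns [4]
    H1 returns ([4], 7)
    H2 returns [([4], 7)]
  branch[1] choose=6:
    put(7) @ H1 ⇒ s:=7
    H0 returns [6]
    H1 returns ([6], 7)
    H2 returns [([6], 7)]
= [([4], 7), ([6], 7)]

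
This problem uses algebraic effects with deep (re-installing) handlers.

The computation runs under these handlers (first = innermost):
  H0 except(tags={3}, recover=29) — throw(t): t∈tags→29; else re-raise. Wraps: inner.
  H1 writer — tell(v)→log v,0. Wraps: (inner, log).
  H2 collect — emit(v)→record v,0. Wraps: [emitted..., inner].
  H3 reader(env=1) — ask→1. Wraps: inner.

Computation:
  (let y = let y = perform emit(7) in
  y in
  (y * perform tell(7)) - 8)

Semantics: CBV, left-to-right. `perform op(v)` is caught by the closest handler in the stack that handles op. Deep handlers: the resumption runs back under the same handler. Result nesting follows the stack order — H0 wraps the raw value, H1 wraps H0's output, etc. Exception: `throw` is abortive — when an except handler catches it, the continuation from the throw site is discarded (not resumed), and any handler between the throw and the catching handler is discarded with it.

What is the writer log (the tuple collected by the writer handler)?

Answer: (7)

Evaluation trace:
emit(7) @ H2 ⇒ out+=7
tell(7) @ H1 ⇒ log+=7
H0 returns -8
H1 returns (-8, (7))
H2 returns [7, (-8, (7))]
H3 returns [7, (-8, (7))]
= [7, (-8, (7))]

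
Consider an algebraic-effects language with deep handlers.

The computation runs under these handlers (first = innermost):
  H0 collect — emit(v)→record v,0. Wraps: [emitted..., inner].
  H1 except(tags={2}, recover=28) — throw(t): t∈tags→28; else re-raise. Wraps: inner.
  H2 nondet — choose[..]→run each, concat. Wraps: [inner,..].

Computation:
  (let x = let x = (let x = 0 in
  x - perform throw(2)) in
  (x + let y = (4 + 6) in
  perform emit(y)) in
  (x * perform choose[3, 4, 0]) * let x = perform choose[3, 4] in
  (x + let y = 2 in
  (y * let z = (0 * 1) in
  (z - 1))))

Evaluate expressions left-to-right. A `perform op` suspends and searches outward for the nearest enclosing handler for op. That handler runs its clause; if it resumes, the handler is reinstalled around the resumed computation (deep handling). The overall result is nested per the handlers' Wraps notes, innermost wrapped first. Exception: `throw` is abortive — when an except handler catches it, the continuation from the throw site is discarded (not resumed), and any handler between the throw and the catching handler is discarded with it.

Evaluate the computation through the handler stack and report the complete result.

Answer: [28]

Step-by-step:
throw(2) @ H1 caught ⇒ 28
H2 returns [28]
= [28]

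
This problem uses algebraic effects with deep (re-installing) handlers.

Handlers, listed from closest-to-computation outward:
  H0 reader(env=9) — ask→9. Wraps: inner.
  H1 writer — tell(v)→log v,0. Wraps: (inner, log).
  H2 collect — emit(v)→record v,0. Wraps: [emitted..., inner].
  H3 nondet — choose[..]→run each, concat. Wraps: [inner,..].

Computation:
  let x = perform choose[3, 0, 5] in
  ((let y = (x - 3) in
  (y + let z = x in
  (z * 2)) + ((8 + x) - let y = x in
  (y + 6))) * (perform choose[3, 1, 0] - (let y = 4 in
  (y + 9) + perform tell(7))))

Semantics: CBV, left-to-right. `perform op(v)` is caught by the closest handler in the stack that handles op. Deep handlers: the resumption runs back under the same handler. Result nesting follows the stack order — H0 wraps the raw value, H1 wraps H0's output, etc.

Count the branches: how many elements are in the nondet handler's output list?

Step-by-step:
choose[3, 0, 5] @ H3
  branch[0] choose=3:
    choose[3, 1, 0] @ H3
      branch[0] choose=3:
        tell(7) @ H1 ⇒ log+=7
        H0 returns -80
        H1 returns (-80, (7))
        H2 returns [(-80, (7))]
        H3 returns [[(-80, (7))]]
      branch[1] choose=1:
        tell(7) @ H1 ⇒ log+=7
        H0 returns -96
        H1 returns (-96, (7))
        H2 returns [(-96, (7))]
        H3 returns [[(-96, (7))]]
      branch[2] choose=0:
        tell(7) @ H1 ⇒ log+=7
        H0 returns -104
        H1 returns (-104, (7))
        H2 returns [(-104, (7))]
        H3 returns [[(-104, (7))]]
  branch[1] choose=0:
    choose[3, 1, 0] @ H3
      branch[0] choose=3:
        tell(7) @ H1 ⇒ log+=7
        H0 returns 10
        H1 returns (10, (7))
        H2 returns [(10, (7))]
        H3 returns [[(10, (7))]]
      branch[1] choose=1:
        tell(7) @ H1 ⇒ log+=7
        H0 returns 12
        H1 returns (12, (7))
        H2 returns [(12, (7))]
        H3 returns [[(12, (7))]]
      branch[2] choose=0:
        tell(7) @ H1 ⇒ log+=7
        H0 returns 13
        H1 returns (13, (7))
        H2 returns [(13, (7))]
        H3 returns [[(13, (7))]]
  branch[2] choose=5:
    choose[3, 1, 0] @ H3
      branch[0] choose=3:
        tell(7) @ H1 ⇒ log+=7
        H0 returns -140
        H1 returns (-140, (7))
        H2 returns [(-140, (7))]
        H3 returns [[(-140, (7))]]
      branch[1] choose=1:
        tell(7) @ H1 ⇒ log+=7
        H0 returns -168
        H1 returns (-168, (7))
        H2 returns [(-168, (7))]
        H3 returns [[(-168, (7))]]
      branch[2] choose=0:
        tell(7) @ H1 ⇒ log+=7
        H0 returns -182
        H1 returns (-182, (7))
        H2 returns [(-182, (7))]
        H3 returns [[(-182, (7))]]
= [[(-80, (7))], [(-96, (7))], [(-104, (7))], [(10, (7))], [(12, (7))], [(13, (7))], [(-140, (7))], [(-168, (7))], [(-182, (7))]]

Answer: 9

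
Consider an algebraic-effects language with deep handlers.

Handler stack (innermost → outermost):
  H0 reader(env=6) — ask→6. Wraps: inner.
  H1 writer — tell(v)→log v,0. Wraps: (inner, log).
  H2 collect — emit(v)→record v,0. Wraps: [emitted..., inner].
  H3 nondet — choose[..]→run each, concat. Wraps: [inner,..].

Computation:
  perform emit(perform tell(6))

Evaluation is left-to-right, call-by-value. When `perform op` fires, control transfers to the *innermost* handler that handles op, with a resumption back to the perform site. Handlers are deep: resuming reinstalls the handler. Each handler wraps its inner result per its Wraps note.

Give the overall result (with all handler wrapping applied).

Evaluation trace:
tell(6) @ H1 ⇒ log+=6
emit(0) @ H2 ⇒ out+=0
H0 returns 0
H1 returns (0, (6))
H2 returns [0, (0, (6))]
H3 returns [[0, (0, (6))]]
= [[0, (0, (6))]]

Answer: [[0, (0, (6))]]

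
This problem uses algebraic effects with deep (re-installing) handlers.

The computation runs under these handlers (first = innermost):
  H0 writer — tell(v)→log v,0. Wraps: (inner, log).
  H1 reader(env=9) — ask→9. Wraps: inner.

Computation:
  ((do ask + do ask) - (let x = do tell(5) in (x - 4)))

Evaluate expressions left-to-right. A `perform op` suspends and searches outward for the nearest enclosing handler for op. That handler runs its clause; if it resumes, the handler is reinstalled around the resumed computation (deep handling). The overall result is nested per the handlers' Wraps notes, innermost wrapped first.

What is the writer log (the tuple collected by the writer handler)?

Working:
ask @ H1 ⇒ 9
ask @ H1 ⇒ 9
tell(5) @ H0 ⇒ log+=5
H0 returns (22, (5))
H1 returns (22, (5))
= (22, (5))

Answer: (5)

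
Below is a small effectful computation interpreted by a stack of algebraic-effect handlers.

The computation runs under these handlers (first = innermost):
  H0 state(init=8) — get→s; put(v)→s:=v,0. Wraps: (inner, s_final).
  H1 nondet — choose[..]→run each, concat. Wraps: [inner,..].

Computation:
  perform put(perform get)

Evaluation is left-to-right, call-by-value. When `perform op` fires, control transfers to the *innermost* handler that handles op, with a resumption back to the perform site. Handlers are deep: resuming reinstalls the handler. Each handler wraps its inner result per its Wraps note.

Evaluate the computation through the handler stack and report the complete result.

Working:
get @ H0 ⇒ 8
put(8) @ H0 ⇒ s:=8
H0 returns (0, 8)
H1 returns [(0, 8)]
= [(0, 8)]

Answer: [(0, 8)]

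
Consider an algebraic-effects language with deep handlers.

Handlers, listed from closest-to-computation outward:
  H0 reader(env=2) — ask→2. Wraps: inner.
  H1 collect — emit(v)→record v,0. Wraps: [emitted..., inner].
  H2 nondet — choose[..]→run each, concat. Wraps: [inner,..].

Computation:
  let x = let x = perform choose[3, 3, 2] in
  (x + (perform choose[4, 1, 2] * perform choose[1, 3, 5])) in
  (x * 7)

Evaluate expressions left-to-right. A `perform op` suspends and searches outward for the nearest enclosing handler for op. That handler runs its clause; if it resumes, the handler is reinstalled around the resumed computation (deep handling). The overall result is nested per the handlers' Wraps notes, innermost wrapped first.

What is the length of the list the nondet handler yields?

Answer: 27

Step-by-step:
choose[3, 3, 2] @ H2
  branch[0] choose=3:
    choose[4, 1, 2] @ H2
      branch[0] choose=4:
        choose[1, 3, 5] @ H2
          branch[0] choose=1:
            H0 returns 49
            H1 returns [49]
            H2 returns [[49]]
          branch[1] choose=3:
            H0 returns 105
            H1 returns [105]
            H2 returns [[105]]
          branch[2] choose=5:
            H0 returns 161
            H1 returns [161]
            H2 returns [[161]]
      branch[1] choose=1:
        choose[1, 3, 5] @ H2
          branch[0] choose=1:
            H0 returns 28
            H1 returns [28]
            H2 returns [[28]]
          branch[1] choose=3:
            H0 returns 42
            H1 returns [42]
            H2 returns [[42]]
          branch[2] choose=5:
            H0 returns 56
            H1 returns [56]
            H2 returns [[56]]
      branch[2] choose=2:
        choose[1, 3, 5] @ H2
          branch[0] choose=1:
            H0 returns 35
            H1 returns [35]
            H2 returns [[35]]
          branch[1] choose=3:
            H0 returns 63
            H1 returns [63]
            H2 returns [[63]]
          branch[2] choose=5:
            H0 returns 91
            H1 returns [91]
            H2 returns [[91]]
  branch[1] choose=3:
    choose[4, 1, 2] @ H2
      branch[0] choose=4:
        choose[1, 3, 5] @ H2
          branch[0] choose=1:
            H0 returns 49
            H1 returns [49]
            H2 returns [[49]]
          branch[1] choose=3:
            H0 returns 105
            H1 returns [105]
            H2 returns [[105]]
          branch[2] choose=5:
            H0 returns 161
            H1 returns [161]
            H2 returns [[161]]
      branch[1] choose=1:
        choose[1, 3, 5] @ H2
          branch[0] choose=1:
            H0 returns 28
            H1 returns [28]
            H2 returns [[28]]
          branch[1] choose=3:
            H0 returns 42
            H1 returns [42]
            H2 returns [[42]]
          branch[2] choose=5:
            H0 returns 56
            H1 returns [56]
            H2 returns [[56]]
      branch[2] choose=2:
        choose[1, 3, 5] @ H2
          branch[0] choose=1:
            H0 returns 35
            H1 returns [35]
            H2 returns [[35]]
          branch[1] choose=3:
            H0 returns 63
            H1 returns [63]
            H2 returns [[63]]
          branch[2] choose=5:
            H0 returns 91
            H1 returns [91]
            H2 returns [[91]]
  branch[2] choose=2:
    choose[4, 1, 2] @ H2
      branch[0] choose=4:
        choose[1, 3, 5] @ H2
          branch[0] choose=1:
            H0 returns 42
            H1 returns [42]
            H2 returns [[42]]
          branch[1] choose=3:
            H0 returns 98
            H1 returns [98]
            H2 returns [[98]]
          branch[2] choose=5:
            H0 returns 154
            H1 returns [154]
            H2 returns [[154]]
      branch[1] choose=1:
        choose[1, 3, 5] @ H2
          branch[0] choose=1:
            H0 returns 21
            H1 returns [21]
            H2 returns [[21]]
          branch[1] choose=3:
            H0 returns 35
            H1 returns [35]
            H2 returns [[35]]
          branch[2] choose=5:
            H0 returns 49
            H1 returns [49]
            H2 returns [[49]]
      branch[2] choose=2:
        choose[1, 3, 5] @ H2
          branch[0] choose=1:
            H0 returns 28
            H1 returns [28]
            H2 returns [[28]]
          branch[1] choose=3:
            H0 returns 56
            H1 returns [56]
            H2 returns [[56]]
          branch[2] choose=5:
            H0 returns 84
            H1 returns [84]
            H2 returns [[84]]
= [[49], [105], [161], [28], [42], [56], [35], [63], [91], [49], [105], [161], [28], [42], [56], [35], [63], [91], [42], [98], [154], [21], [35], [49], [28], [56], [84]]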